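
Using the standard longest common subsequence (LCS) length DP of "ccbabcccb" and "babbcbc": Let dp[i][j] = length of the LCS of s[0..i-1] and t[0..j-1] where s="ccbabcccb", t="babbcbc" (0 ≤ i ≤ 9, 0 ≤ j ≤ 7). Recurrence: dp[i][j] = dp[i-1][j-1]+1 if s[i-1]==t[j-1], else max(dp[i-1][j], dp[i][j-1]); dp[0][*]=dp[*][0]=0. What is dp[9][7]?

5

   ''  b  a  b  b  c  b  c
''  0  0  0  0  0  0  0  0
 c  0  0  0  0  0  1  1  1
 c  0  0  0  0  0  1  1  2
 b  0  1  1  1  1  1  2  2
 a  0  1  2  2  2  2  2  2
 b  0  1  2  3  3  3  3  3
 c  0  1  2  3  3  4  4  4
 c  0  1  2  3  3  4  4  5
 c  0  1  2  3  3  4  4  5
 b  0  1  2  3  4  4  5  5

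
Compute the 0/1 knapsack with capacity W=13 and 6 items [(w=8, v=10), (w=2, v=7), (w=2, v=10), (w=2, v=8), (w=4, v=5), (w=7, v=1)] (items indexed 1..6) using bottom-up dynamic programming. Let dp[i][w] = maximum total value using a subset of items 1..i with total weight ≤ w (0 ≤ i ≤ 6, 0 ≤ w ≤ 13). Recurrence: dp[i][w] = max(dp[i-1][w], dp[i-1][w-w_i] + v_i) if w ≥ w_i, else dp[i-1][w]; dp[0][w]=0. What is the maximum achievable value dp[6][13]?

i\w   0   1   2   3   4   5   6   7   8   9  10  11  12  13
  0   0   0   0   0   0   0   0   0   0   0   0   0   0   0
  1   0   0   0   0   0   0   0   0  10  10  10  10  10  10
  2   0   0   7   7   7   7   7   7  10  10  17  17  17  17
  3   0   0  10  10  17  17  17  17  17  17  20  20  27  27
  4   0   0  10  10  18  18  25  25  25  25  25  25  28  28
  5   0   0  10  10  18  18  25  25  25  25  30  30  30  30
  6   0   0  10  10  18  18  25  25  25  25  30  30  30  30

30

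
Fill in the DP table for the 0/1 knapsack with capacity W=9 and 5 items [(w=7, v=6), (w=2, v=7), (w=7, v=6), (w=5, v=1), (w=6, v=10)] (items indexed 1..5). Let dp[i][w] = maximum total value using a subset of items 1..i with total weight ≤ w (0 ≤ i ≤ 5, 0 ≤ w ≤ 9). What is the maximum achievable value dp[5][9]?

i\w   0   1   2   3   4   5   6   7   8   9
  0   0   0   0   0   0   0   0   0   0   0
  1   0   0   0   0   0   0   0   6   6   6
  2   0   0   7   7   7   7   7   7   7  13
  3   0   0   7   7   7   7   7   7   7  13
  4   0   0   7   7   7   7   7   8   8  13
  5   0   0   7   7   7   7  10  10  17  17

17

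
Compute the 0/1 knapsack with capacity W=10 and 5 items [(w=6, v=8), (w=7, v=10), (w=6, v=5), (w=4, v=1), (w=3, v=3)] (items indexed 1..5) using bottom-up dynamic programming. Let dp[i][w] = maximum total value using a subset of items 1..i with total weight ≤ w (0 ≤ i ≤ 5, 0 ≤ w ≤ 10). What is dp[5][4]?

i\w   0   1   2   3   4   5   6   7   8   9  10
  0   0   0   0   0   0   0   0   0   0   0   0
  1   0   0   0   0   0   0   8   8   8   8   8
  2   0   0   0   0   0   0   8  10  10  10  10
  3   0   0   0   0   0   0   8  10  10  10  10
  4   0   0   0   0   1   1   8  10  10  10  10
  5   0   0   0   3   3   3   8  10  10  11  13

3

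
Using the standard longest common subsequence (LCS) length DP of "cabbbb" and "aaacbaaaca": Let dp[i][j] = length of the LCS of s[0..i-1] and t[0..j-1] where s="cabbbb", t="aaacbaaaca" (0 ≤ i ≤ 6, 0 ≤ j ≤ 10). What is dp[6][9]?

2

   ''  a  a  a  c  b  a  a  a  c  a
''  0  0  0  0  0  0  0  0  0  0  0
 c  0  0  0  0  1  1  1  1  1  1  1
 a  0  1  1  1  1  1  2  2  2  2  2
 b  0  1  1  1  1  2  2  2  2  2  2
 b  0  1  1  1  1  2  2  2  2  2  2
 b  0  1  1  1  1  2  2  2  2  2  2
 b  0  1  1  1  1  2  2  2  2  2  2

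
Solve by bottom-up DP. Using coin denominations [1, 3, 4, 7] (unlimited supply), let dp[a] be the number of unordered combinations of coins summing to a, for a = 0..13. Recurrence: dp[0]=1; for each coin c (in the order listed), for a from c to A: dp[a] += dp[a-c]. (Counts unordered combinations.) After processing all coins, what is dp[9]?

after  coin     0     1     2     3     4     5     6     7     8     9    10    11    12    13
          1     1     1     1     1     1     1     1     1     1     1     1     1     1     1
          3     1     1     1     2     2     2     3     3     3     4     4     4     5     5
          4     1     1     1     2     3     3     4     5     6     7     8     9    11    12
          7     1     1     1     2     3     3     4     6     7     8    10    12    14    16

8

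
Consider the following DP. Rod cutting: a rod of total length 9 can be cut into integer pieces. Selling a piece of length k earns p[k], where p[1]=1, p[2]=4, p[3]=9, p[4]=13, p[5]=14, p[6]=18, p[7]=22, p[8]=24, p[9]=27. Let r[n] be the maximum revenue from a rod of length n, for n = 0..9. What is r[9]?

   n    0    1    2    3    4    5    6    7    8    9
r[n]    0    1    4    9   13   14   18   22   26   27

27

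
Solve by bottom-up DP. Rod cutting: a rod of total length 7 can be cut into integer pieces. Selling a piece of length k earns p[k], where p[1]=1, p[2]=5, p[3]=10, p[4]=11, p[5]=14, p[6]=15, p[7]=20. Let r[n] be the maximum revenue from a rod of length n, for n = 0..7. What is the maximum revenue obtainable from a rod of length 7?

21

   n    0    1    2    3    4    5    6    7
r[n]    0    1    5   10   11   15   20   21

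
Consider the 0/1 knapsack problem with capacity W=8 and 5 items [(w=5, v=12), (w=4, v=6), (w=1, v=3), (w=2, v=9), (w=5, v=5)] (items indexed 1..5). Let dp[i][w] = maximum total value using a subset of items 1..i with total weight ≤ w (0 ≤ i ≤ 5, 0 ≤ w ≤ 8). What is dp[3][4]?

6

i\w   0   1   2   3   4   5   6   7   8
  0   0   0   0   0   0   0   0   0   0
  1   0   0   0   0   0  12  12  12  12
  2   0   0   0   0   6  12  12  12  12
  3   0   3   3   3   6  12  15  15  15
  4   0   3   9  12  12  12  15  21  24
  5   0   3   9  12  12  12  15  21  24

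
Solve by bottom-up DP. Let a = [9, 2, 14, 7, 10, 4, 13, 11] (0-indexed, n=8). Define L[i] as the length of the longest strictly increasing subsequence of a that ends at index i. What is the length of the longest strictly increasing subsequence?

4

   i    0    1    2    3    4    5    6    7
a[i]    9    2   14    7   10    4   13   11
L[i]    1    1    2    2    3    2    4    4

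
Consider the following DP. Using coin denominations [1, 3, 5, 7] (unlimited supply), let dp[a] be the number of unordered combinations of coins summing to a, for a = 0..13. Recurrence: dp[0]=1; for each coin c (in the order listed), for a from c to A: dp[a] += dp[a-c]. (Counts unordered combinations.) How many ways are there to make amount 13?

after  coin     0     1     2     3     4     5     6     7     8     9    10    11    12    13
          1     1     1     1     1     1     1     1     1     1     1     1     1     1     1
          3     1     1     1     2     2     2     3     3     3     4     4     4     5     5
          5     1     1     1     2     2     3     4     4     5     6     7     8     9    10
          7     1     1     1     2     2     3     4     5     6     7     9    10    12    14

14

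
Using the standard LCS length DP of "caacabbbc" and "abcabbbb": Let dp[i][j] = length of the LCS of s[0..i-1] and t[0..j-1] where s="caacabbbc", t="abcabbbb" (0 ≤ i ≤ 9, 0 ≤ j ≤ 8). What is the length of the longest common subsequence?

6

   ''  a  b  c  a  b  b  b  b
''  0  0  0  0  0  0  0  0  0
 c  0  0  0  1  1  1  1  1  1
 a  0  1  1  1  2  2  2  2  2
 a  0  1  1  1  2  2  2  2  2
 c  0  1  1  2  2  2  2  2  2
 a  0  1  1  2  3  3  3  3  3
 b  0  1  2  2  3  4  4  4  4
 b  0  1  2  2  3  4  5  5  5
 b  0  1  2  2  3  4  5  6  6
 c  0  1  2  3  3  4  5  6  6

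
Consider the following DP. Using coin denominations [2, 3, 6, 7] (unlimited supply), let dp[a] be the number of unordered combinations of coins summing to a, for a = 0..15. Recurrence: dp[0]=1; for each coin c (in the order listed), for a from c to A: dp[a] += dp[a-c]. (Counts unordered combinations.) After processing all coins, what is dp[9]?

after  coin     0     1     2     3     4     5     6     7     8     9    10    11    12    13    14    15
          2     1     0     1     0     1     0     1     0     1     0     1     0     1     0     1     0
          3     1     0     1     1     1     1     2     1     2     2     2     2     3     2     3     3
          6     1     0     1     1     1     1     3     1     3     3     3     3     6     3     6     6
          7     1     0     1     1     1     1     3     2     3     4     4     4     7     6     8     9

4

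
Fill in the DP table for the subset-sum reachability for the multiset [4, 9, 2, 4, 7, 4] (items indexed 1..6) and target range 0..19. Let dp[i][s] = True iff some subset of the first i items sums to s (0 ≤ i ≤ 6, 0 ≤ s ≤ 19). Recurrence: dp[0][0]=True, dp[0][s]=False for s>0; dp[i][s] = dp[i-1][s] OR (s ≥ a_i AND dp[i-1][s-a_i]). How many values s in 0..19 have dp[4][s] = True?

12

i\s   0   1   2   3   4   5   6   7   8   9  10  11  12  13  14  15  16  17  18  19
  0   T   F   F   F   F   F   F   F   F   F   F   F   F   F   F   F   F   F   F   F
  1   T   F   F   F   T   F   F   F   F   F   F   F   F   F   F   F   F   F   F   F
  2   T   F   F   F   T   F   F   F   F   T   F   F   F   T   F   F   F   F   F   F
  3   T   F   T   F   T   F   T   F   F   T   F   T   F   T   F   T   F   F   F   F
  4   T   F   T   F   T   F   T   F   T   T   T   T   F   T   F   T   F   T   F   T
  5   T   F   T   F   T   F   T   T   T   T   T   T   F   T   F   T   T   T   T   T
  6   T   F   T   F   T   F   T   T   T   T   T   T   T   T   T   T   T   T   T   T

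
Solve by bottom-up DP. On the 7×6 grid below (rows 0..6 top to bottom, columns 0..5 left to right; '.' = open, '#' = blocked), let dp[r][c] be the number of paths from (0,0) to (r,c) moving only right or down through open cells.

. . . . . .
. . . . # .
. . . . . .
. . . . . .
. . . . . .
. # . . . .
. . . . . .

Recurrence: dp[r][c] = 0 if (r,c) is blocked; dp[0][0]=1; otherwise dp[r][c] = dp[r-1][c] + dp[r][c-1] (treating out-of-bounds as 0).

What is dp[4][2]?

r\c   0   1   2   3   4   5
  0   1   1   1   1   1   1
  1   1   2   3   4   0   1
  2   1   3   6  10  10  11
  3   1   4  10  20  30  41
  4   1   5  15  35  65 106
  5   1   0  15  50 115 221
  6   1   1  16  66 181 402

15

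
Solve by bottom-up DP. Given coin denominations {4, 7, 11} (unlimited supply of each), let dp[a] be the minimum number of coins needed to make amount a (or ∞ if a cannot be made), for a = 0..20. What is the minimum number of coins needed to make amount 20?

 a  0  1  2  3  4  5  6  7  8  9 10 11 12 13 14 15 16 17 18 19 20
dp  0  -  -  -  1  -  -  1  2  -  -  1  3  -  2  2  4  -  2  3  5
(- denotes ∞ / unreachable)

5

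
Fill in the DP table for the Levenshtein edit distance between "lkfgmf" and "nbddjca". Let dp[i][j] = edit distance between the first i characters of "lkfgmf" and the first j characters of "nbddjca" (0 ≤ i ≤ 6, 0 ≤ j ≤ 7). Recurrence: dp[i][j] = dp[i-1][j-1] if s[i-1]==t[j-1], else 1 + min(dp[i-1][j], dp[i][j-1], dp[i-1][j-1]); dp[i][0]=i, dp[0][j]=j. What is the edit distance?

7

   ''  n  b  d  d  j  c  a
''  0  1  2  3  4  5  6  7
 l  1  1  2  3  4  5  6  7
 k  2  2  2  3  4  5  6  7
 f  3  3  3  3  4  5  6  7
 g  4  4  4  4  4  5  6  7
 m  5  5  5  5  5  5  6  7
 f  6  6  6  6  6  6  6  7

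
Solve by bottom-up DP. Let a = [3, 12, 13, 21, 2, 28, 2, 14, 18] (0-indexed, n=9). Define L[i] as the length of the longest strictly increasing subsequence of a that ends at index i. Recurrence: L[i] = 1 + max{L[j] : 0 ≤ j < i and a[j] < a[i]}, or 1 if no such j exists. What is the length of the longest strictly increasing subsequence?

5

   i    0    1    2    3    4    5    6    7    8
a[i]    3   12   13   21    2   28    2   14   18
L[i]    1    2    3    4    1    5    1    4    5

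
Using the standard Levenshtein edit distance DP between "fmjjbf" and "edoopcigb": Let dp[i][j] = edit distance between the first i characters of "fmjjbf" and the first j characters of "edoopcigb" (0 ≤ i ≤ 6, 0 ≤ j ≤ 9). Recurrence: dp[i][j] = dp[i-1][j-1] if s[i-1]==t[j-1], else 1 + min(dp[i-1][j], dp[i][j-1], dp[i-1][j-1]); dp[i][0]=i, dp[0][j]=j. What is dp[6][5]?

6

   ''  e  d  o  o  p  c  i  g  b
''  0  1  2  3  4  5  6  7  8  9
 f  1  1  2  3  4  5  6  7  8  9
 m  2  2  2  3  4  5  6  7  8  9
 j  3  3  3  3  4  5  6  7  8  9
 j  4  4  4  4  4  5  6  7  8  9
 b  5  5  5  5  5  5  6  7  8  8
 f  6  6  6  6  6  6  6  7  8  9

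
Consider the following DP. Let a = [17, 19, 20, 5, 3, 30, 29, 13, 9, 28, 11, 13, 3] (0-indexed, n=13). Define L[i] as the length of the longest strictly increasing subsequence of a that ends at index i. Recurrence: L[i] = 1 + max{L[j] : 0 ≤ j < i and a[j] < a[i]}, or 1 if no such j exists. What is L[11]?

   i    0    1    2    3    4    5    6    7    8    9   10   11   12
a[i]   17   19   20    5    3   30   29   13    9   28   11   13    3
L[i]    1    2    3    1    1    4    4    2    2    4    3    4    1

4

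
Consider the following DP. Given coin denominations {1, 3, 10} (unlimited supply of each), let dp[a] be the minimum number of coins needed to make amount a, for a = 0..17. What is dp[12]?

 a  0  1  2  3  4  5  6  7  8  9 10 11 12 13 14 15 16 17
dp  0  1  2  1  2  3  2  3  4  3  1  2  3  2  3  4  3  4

3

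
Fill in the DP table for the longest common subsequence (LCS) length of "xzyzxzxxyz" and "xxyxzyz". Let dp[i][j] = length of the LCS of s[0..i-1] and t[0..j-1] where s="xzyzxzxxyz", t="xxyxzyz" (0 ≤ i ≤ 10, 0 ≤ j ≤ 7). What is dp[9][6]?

5

   ''  x  x  y  x  z  y  z
''  0  0  0  0  0  0  0  0
 x  0  1  1  1  1  1  1  1
 z  0  1  1  1  1  2  2  2
 y  0  1  1  2  2  2  3  3
 z  0  1  1  2  2  3  3  4
 x  0  1  2  2  3  3  3  4
 z  0  1  2  2  3  4  4  4
 x  0  1  2  2  3  4  4  4
 x  0  1  2  2  3  4  4  4
 y  0  1  2  3  3  4  5  5
 z  0  1  2  3  3  4  5  6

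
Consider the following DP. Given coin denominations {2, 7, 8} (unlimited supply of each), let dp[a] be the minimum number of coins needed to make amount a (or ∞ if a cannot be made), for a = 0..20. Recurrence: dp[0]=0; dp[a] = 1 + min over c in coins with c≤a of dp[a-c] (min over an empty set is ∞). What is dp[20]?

 a  0  1  2  3  4  5  6  7  8  9 10 11 12 13 14 15 16 17 18 19 20
dp  0  -  1  -  2  -  3  1  1  2  2  3  3  4  2  2  2  3  3  4  4
(- denotes ∞ / unreachable)

4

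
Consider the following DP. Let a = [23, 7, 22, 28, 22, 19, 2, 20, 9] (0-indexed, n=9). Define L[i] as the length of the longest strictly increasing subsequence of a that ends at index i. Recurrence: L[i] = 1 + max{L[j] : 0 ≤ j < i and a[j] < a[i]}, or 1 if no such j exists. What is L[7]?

3

   i    0    1    2    3    4    5    6    7    8
a[i]   23    7   22   28   22   19    2   20    9
L[i]    1    1    2    3    2    2    1    3    2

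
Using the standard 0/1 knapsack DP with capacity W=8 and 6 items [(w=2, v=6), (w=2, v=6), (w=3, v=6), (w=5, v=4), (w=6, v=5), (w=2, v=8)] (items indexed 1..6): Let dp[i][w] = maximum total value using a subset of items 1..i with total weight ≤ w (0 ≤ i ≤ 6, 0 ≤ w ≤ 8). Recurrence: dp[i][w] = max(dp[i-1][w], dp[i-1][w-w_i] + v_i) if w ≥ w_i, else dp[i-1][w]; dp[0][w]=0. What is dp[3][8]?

18

i\w   0   1   2   3   4   5   6   7   8
  0   0   0   0   0   0   0   0   0   0
  1   0   0   6   6   6   6   6   6   6
  2   0   0   6   6  12  12  12  12  12
  3   0   0   6   6  12  12  12  18  18
  4   0   0   6   6  12  12  12  18  18
  5   0   0   6   6  12  12  12  18  18
  6   0   0   8   8  14  14  20  20  20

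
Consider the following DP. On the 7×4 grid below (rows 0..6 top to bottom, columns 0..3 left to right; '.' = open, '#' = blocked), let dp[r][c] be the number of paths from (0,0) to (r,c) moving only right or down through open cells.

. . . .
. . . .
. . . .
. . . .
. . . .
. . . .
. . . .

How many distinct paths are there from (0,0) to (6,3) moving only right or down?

84

r\c   0   1   2   3
  0   1   1   1   1
  1   1   2   3   4
  2   1   3   6  10
  3   1   4  10  20
  4   1   5  15  35
  5   1   6  21  56
  6   1   7  28  84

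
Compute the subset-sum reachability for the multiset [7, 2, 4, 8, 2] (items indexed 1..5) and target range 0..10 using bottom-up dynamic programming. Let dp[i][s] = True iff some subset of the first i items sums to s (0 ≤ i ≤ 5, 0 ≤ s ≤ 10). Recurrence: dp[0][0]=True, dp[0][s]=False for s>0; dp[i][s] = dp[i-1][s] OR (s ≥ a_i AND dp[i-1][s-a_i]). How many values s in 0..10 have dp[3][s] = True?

6

i\s   0   1   2   3   4   5   6   7   8   9  10
  0   T   F   F   F   F   F   F   F   F   F   F
  1   T   F   F   F   F   F   F   T   F   F   F
  2   T   F   T   F   F   F   F   T   F   T   F
  3   T   F   T   F   T   F   T   T   F   T   F
  4   T   F   T   F   T   F   T   T   T   T   T
  5   T   F   T   F   T   F   T   T   T   T   T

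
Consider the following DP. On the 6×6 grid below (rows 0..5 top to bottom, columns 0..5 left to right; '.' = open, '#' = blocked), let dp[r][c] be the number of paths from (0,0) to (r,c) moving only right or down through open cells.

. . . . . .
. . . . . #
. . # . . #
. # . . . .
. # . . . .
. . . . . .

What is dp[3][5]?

r\c   0   1   2   3   4   5
  0   1   1   1   1   1   1
  1   1   2   3   4   5   0
  2   1   3   0   4   9   0
  3   1   0   0   4  13  13
  4   1   0   0   4  17  30
  5   1   1   1   5  22  52

13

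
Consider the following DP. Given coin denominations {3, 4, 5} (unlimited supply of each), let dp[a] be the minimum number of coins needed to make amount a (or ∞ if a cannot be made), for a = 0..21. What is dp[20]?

 a  0  1  2  3  4  5  6  7  8  9 10 11 12 13 14 15 16 17 18 19 20 21
dp  0  -  -  1  1  1  2  2  2  2  2  3  3  3  3  3  4  4  4  4  4  5
(- denotes ∞ / unreachable)

4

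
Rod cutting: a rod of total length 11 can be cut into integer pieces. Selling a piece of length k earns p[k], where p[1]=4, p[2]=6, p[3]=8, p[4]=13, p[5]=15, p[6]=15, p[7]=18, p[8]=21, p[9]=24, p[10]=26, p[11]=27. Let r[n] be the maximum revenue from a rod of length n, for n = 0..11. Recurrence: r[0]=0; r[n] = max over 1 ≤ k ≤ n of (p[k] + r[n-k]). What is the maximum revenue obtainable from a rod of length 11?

   n    0    1    2    3    4    5    6    7    8    9   10   11
r[n]    0    4    8   12   16   20   24   28   32   36   40   44

44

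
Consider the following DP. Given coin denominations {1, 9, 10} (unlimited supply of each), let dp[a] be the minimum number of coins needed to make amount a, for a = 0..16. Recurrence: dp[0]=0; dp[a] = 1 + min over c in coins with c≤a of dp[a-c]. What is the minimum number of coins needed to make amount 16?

 a  0  1  2  3  4  5  6  7  8  9 10 11 12 13 14 15 16
dp  0  1  2  3  4  5  6  7  8  1  1  2  3  4  5  6  7

7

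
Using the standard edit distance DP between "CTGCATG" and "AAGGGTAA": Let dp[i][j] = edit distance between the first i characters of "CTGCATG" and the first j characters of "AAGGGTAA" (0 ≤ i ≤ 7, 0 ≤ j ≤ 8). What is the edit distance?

6

   ''  A  A  G  G  G  T  A  A
''  0  1  2  3  4  5  6  7  8
 C  1  1  2  3  4  5  6  7  8
 T  2  2  2  3  4  5  5  6  7
 G  3  3  3  2  3  4  5  6  7
 C  4  4  4  3  3  4  5  6  7
 A  5  4  4  4  4  4  5  5  6
 T  6  5  5  5  5  5  4  5  6
 G  7  6  6  5  5  5  5  5  6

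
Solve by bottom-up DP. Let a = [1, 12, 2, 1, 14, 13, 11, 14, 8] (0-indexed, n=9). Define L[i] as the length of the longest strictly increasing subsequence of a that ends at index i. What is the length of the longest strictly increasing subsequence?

   i    0    1    2    3    4    5    6    7    8
a[i]    1   12    2    1   14   13   11   14    8
L[i]    1    2    2    1    3    3    3    4    3

4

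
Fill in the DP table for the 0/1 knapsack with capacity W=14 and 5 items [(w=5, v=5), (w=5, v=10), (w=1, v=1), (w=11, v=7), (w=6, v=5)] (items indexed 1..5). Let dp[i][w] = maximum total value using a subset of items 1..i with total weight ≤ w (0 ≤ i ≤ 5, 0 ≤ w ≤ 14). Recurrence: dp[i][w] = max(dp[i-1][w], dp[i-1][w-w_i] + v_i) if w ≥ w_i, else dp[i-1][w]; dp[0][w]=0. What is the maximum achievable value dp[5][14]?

16

i\w   0   1   2   3   4   5   6   7   8   9  10  11  12  13  14
  0   0   0   0   0   0   0   0   0   0   0   0   0   0   0   0
  1   0   0   0   0   0   5   5   5   5   5   5   5   5   5   5
  2   0   0   0   0   0  10  10  10  10  10  15  15  15  15  15
  3   0   1   1   1   1  10  11  11  11  11  15  16  16  16  16
  4   0   1   1   1   1  10  11  11  11  11  15  16  16  16  16
  5   0   1   1   1   1  10  11  11  11  11  15  16  16  16  16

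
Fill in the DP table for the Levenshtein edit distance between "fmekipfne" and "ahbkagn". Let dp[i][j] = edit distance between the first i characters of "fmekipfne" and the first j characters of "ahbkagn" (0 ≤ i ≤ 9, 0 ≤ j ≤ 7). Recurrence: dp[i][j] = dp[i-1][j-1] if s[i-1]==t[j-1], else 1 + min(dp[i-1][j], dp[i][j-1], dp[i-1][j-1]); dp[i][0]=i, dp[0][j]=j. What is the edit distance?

7

   ''  a  h  b  k  a  g  n
''  0  1  2  3  4  5  6  7
 f  1  1  2  3  4  5  6  7
 m  2  2  2  3  4  5  6  7
 e  3  3  3  3  4  5  6  7
 k  4  4  4  4  3  4  5  6
 i  5  5  5  5  4  4  5  6
 p  6  6  6  6  5  5  5  6
 f  7  7  7  7  6  6  6  6
 n  8  8  8  8  7  7  7  6
 e  9  9  9  9  8  8  8  7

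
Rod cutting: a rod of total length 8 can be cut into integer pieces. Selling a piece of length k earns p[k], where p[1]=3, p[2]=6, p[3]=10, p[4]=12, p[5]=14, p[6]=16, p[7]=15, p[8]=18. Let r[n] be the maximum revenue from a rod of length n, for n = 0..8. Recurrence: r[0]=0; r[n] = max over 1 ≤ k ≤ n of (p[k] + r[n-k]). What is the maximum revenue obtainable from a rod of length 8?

26

   n    0    1    2    3    4    5    6    7    8
r[n]    0    3    6   10   13   16   20   23   26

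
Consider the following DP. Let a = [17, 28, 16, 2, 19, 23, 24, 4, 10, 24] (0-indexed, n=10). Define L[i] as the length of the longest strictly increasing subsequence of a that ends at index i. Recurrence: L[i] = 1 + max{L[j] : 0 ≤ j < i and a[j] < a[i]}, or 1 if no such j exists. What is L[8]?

   i    0    1    2    3    4    5    6    7    8    9
a[i]   17   28   16    2   19   23   24    4   10   24
L[i]    1    2    1    1    2    3    4    2    3    4

3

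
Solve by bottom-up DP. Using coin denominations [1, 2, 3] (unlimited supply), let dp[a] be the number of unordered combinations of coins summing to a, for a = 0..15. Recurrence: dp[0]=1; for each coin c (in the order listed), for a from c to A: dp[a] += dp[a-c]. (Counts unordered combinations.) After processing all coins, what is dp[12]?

after  coin     0     1     2     3     4     5     6     7     8     9    10    11    12    13    14    15
          1     1     1     1     1     1     1     1     1     1     1     1     1     1     1     1     1
          2     1     1     2     2     3     3     4     4     5     5     6     6     7     7     8     8
          3     1     1     2     3     4     5     7     8    10    12    14    16    19    21    24    27

19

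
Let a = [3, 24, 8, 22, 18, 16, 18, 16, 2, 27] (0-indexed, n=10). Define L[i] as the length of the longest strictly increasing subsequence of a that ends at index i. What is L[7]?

   i    0    1    2    3    4    5    6    7    8    9
a[i]    3   24    8   22   18   16   18   16    2   27
L[i]    1    2    2    3    3    3    4    3    1    5

3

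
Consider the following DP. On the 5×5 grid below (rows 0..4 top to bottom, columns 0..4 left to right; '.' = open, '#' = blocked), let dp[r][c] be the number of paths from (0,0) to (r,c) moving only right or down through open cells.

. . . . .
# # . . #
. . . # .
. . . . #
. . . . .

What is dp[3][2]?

r\c   0   1   2   3   4
  0   1   1   1   1   1
  1   0   0   1   2   0
  2   0   0   1   0   0
  3   0   0   1   1   0
  4   0   0   1   2   2

1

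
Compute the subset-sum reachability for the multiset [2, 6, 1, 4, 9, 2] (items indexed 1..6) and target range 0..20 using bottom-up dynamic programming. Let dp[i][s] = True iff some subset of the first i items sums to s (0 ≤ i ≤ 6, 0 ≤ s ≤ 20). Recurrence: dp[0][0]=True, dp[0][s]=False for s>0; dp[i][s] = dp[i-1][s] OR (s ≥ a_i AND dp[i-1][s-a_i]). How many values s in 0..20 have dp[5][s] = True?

i\s   0   1   2   3   4   5   6   7   8   9  10  11  12  13  14  15  16  17  18  19  20
  0   T   F   F   F   F   F   F   F   F   F   F   F   F   F   F   F   F   F   F   F   F
  1   T   F   T   F   F   F   F   F   F   F   F   F   F   F   F   F   F   F   F   F   F
  2   T   F   T   F   F   F   T   F   T   F   F   F   F   F   F   F   F   F   F   F   F
  3   T   T   T   T   F   F   T   T   T   T   F   F   F   F   F   F   F   F   F   F   F
  4   T   T   T   T   T   T   T   T   T   T   T   T   T   T   F   F   F   F   F   F   F
  5   T   T   T   T   T   T   T   T   T   T   T   T   T   T   T   T   T   T   T   T   T
  6   T   T   T   T   T   T   T   T   T   T   T   T   T   T   T   T   T   T   T   T   T

21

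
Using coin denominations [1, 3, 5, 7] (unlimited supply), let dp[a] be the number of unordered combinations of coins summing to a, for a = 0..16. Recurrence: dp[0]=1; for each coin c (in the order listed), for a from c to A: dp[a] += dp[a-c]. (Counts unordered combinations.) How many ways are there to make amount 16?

21

after  coin     0     1     2     3     4     5     6     7     8     9    10    11    12    13    14    15    16
          1     1     1     1     1     1     1     1     1     1     1     1     1     1     1     1     1     1
          3     1     1     1     2     2     2     3     3     3     4     4     4     5     5     5     6     6
          5     1     1     1     2     2     3     4     4     5     6     7     8     9    10    11    13    14
          7     1     1     1     2     2     3     4     5     6     7     9    10    12    14    16    19    21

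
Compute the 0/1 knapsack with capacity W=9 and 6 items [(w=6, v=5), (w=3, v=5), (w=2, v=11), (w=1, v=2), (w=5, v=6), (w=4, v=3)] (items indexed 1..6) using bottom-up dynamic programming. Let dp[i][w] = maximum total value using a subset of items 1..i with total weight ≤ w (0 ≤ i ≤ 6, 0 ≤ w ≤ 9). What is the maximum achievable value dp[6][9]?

19

i\w   0   1   2   3   4   5   6   7   8   9
  0   0   0   0   0   0   0   0   0   0   0
  1   0   0   0   0   0   0   5   5   5   5
  2   0   0   0   5   5   5   5   5   5  10
  3   0   0  11  11  11  16  16  16  16  16
  4   0   2  11  13  13  16  18  18  18  18
  5   0   2  11  13  13  16  18  18  19  19
  6   0   2  11  13  13  16  18  18  19  19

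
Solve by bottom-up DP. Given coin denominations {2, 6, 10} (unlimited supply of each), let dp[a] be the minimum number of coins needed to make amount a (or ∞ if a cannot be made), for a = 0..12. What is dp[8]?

2

 a  0  1  2  3  4  5  6  7  8  9 10 11 12
dp  0  -  1  -  2  -  1  -  2  -  1  -  2
(- denotes ∞ / unreachable)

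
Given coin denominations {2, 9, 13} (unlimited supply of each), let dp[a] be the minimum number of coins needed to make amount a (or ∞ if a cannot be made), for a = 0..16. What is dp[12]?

 a  0  1  2  3  4  5  6  7  8  9 10 11 12 13 14 15 16
dp  0  -  1  -  2  -  3  -  4  1  5  2  6  1  7  2  8
(- denotes ∞ / unreachable)

6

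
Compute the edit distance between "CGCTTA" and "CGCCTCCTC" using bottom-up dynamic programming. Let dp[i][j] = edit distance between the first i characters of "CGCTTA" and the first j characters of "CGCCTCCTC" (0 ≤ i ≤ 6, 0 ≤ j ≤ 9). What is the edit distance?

   ''  C  G  C  C  T  C  C  T  C
''  0  1  2  3  4  5  6  7  8  9
 C  1  0  1  2  3  4  5  6  7  8
 G  2  1  0  1  2  3  4  5  6  7
 C  3  2  1  0  1  2  3  4  5  6
 T  4  3  2  1  1  1  2  3  4  5
 T  5  4  3  2  2  1  2  3  3  4
 A  6  5  4  3  3  2  2  3  4  4

4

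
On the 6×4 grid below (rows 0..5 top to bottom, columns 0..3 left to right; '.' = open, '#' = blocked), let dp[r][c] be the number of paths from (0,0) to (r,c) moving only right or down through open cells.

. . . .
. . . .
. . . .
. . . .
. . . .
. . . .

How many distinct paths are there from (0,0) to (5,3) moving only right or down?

r\c   0   1   2   3
  0   1   1   1   1
  1   1   2   3   4
  2   1   3   6  10
  3   1   4  10  20
  4   1   5  15  35
  5   1   6  21  56

56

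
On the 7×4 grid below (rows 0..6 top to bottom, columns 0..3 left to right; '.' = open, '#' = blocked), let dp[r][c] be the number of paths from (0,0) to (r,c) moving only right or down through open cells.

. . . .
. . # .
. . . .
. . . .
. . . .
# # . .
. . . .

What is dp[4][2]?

12

r\c   0   1   2   3
  0   1   1   1   1
  1   1   2   0   1
  2   1   3   3   4
  3   1   4   7  11
  4   1   5  12  23
  5   0   0  12  35
  6   0   0  12  47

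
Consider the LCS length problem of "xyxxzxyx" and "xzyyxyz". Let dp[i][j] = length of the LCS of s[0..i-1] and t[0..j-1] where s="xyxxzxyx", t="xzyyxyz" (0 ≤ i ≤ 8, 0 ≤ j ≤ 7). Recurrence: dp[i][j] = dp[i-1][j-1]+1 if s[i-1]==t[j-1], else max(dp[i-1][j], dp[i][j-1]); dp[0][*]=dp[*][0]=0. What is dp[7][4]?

   ''  x  z  y  y  x  y  z
''  0  0  0  0  0  0  0  0
 x  0  1  1  1  1  1  1  1
 y  0  1  1  2  2  2  2  2
 x  0  1  1  2  2  3  3  3
 x  0  1  1  2  2  3  3  3
 z  0  1  2  2  2  3  3  4
 x  0  1  2  2  2  3  3  4
 y  0  1  2  3  3  3  4  4
 x  0  1  2  3  3  4  4  4

3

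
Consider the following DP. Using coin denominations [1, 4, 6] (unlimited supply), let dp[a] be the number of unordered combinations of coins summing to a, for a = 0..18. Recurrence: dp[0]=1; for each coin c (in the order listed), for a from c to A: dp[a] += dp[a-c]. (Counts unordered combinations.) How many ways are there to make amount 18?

12

after  coin     0     1     2     3     4     5     6     7     8     9    10    11    12    13    14    15    16    17    18
          1     1     1     1     1     1     1     1     1     1     1     1     1     1     1     1     1     1     1     1
          4     1     1     1     1     2     2     2     2     3     3     3     3     4     4     4     4     5     5     5
          6     1     1     1     1     2     2     3     3     4     4     5     5     7     7     8     8    10    10    12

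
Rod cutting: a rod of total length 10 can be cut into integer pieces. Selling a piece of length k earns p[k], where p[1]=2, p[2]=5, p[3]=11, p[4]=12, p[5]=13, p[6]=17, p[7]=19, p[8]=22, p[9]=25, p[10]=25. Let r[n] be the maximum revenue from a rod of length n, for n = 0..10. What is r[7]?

   n    0    1    2    3    4    5    6    7    8    9   10
r[n]    0    2    5   11   13   16   22   24   27   33   35

24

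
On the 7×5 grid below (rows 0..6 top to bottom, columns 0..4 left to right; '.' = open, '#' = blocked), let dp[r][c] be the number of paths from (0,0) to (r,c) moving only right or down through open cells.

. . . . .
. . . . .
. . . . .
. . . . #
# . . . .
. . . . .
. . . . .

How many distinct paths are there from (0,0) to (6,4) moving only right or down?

r\c   0   1   2   3   4
  0   1   1   1   1   1
  1   1   2   3   4   5
  2   1   3   6  10  15
  3   1   4  10  20   0
  4   0   4  14  34  34
  5   0   4  18  52  86
  6   0   4  22  74 160

160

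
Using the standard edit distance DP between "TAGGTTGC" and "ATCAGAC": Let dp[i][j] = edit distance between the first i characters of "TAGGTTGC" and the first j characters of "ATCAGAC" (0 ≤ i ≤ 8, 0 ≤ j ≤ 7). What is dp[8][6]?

   ''  A  T  C  A  G  A  C
''  0  1  2  3  4  5  6  7
 T  1  1  1  2  3  4  5  6
 A  2  1  2  2  2  3  4  5
 G  3  2  2  3  3  2  3  4
 G  4  3  3  3  4  3  3  4
 T  5  4  3  4  4  4  4  4
 T  6  5  4  4  5  5  5  5
 G  7  6  5  5  5  5  6  6
 C  8  7  6  5  6  6  6  6

6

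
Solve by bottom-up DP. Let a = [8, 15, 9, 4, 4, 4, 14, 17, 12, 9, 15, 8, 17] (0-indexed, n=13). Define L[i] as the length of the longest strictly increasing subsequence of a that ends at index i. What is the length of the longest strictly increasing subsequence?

   i    0    1    2    3    4    5    6    7    8    9   10   11   12
a[i]    8   15    9    4    4    4   14   17   12    9   15    8   17
L[i]    1    2    2    1    1    1    3    4    3    2    4    2    5

5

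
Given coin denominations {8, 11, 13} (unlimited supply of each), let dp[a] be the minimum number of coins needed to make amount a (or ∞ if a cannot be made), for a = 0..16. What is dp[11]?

1

 a  0  1  2  3  4  5  6  7  8  9 10 11 12 13 14 15 16
dp  0  -  -  -  -  -  -  -  1  -  -  1  -  1  -  -  2
(- denotes ∞ / unreachable)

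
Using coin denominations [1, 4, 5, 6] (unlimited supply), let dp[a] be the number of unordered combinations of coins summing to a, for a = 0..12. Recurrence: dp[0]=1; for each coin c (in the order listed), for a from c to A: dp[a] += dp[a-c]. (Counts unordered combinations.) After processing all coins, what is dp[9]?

after  coin     0     1     2     3     4     5     6     7     8     9    10    11    12
          1     1     1     1     1     1     1     1     1     1     1     1     1     1
          4     1     1     1     1     2     2     2     2     3     3     3     3     4
          5     1     1     1     1     2     3     3     3     4     5     6     6     7
          6     1     1     1     1     2     3     4     4     5     6     8     9    11

6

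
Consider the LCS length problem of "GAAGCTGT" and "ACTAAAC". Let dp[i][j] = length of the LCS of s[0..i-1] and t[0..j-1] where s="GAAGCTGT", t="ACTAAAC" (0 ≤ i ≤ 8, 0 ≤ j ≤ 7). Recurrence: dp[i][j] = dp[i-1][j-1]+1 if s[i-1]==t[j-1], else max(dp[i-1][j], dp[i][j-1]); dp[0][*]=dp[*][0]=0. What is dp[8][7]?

3

   ''  A  C  T  A  A  A  C
''  0  0  0  0  0  0  0  0
 G  0  0  0  0  0  0  0  0
 A  0  1  1  1  1  1  1  1
 A  0  1  1  1  2  2  2  2
 G  0  1  1  1  2  2  2  2
 C  0  1  2  2  2  2  2  3
 T  0  1  2  3  3  3  3  3
 G  0  1  2  3  3  3  3  3
 T  0  1  2  3  3  3  3  3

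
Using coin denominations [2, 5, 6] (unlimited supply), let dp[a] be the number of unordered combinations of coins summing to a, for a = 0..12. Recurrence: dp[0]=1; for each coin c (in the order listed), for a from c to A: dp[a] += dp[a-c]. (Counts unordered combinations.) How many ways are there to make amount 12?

after  coin     0     1     2     3     4     5     6     7     8     9    10    11    12
          2     1     0     1     0     1     0     1     0     1     0     1     0     1
          5     1     0     1     0     1     1     1     1     1     1     2     1     2
          6     1     0     1     0     1     1     2     1     2     1     3     2     4

4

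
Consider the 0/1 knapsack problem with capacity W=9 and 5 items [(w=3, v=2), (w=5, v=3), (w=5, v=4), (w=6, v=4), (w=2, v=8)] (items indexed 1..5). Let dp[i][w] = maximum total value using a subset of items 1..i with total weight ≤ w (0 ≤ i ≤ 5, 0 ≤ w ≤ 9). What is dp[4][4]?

2

i\w   0   1   2   3   4   5   6   7   8   9
  0   0   0   0   0   0   0   0   0   0   0
  1   0   0   0   2   2   2   2   2   2   2
  2   0   0   0   2   2   3   3   3   5   5
  3   0   0   0   2   2   4   4   4   6   6
  4   0   0   0   2   2   4   4   4   6   6
  5   0   0   8   8   8  10  10  12  12  12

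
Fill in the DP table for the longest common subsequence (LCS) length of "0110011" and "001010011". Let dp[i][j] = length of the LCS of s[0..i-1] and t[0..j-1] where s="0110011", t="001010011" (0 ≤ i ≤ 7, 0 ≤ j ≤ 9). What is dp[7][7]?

   ''  0  0  1  0  1  0  0  1  1
''  0  0  0  0  0  0  0  0  0  0
 0  0  1  1  1  1  1  1  1  1  1
 1  0  1  1  2  2  2  2  2  2  2
 1  0  1  1  2  2  3  3  3  3  3
 0  0  1  2  2  3  3  4  4  4  4
 0  0  1  2  2  3  3  4  5  5  5
 1  0  1  2  3  3  4  4  5  6  6
 1  0  1  2  3  3  4  4  5  6  7

5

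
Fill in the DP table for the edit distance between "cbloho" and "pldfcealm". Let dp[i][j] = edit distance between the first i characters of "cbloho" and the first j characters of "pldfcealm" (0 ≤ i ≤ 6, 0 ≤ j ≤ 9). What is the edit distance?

   ''  p  l  d  f  c  e  a  l  m
''  0  1  2  3  4  5  6  7  8  9
 c  1  1  2  3  4  4  5  6  7  8
 b  2  2  2  3  4  5  5  6  7  8
 l  3  3  2  3  4  5  6  6  6  7
 o  4  4  3  3  4  5  6  7  7  7
 h  5  5  4  4  4  5  6  7  8  8
 o  6  6  5  5  5  5  6  7  8  9

9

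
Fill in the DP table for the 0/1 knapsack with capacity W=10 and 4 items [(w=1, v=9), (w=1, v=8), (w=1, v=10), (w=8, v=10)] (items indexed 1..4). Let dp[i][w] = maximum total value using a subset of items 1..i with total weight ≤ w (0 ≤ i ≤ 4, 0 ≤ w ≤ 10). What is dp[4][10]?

29

i\w   0   1   2   3   4   5   6   7   8   9  10
  0   0   0   0   0   0   0   0   0   0   0   0
  1   0   9   9   9   9   9   9   9   9   9   9
  2   0   9  17  17  17  17  17  17  17  17  17
  3   0  10  19  27  27  27  27  27  27  27  27
  4   0  10  19  27  27  27  27  27  27  27  29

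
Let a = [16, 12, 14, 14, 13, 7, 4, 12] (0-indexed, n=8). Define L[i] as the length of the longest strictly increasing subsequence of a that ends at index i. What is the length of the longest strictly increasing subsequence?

   i    0    1    2    3    4    5    6    7
a[i]   16   12   14   14   13    7    4   12
L[i]    1    1    2    2    2    1    1    2

2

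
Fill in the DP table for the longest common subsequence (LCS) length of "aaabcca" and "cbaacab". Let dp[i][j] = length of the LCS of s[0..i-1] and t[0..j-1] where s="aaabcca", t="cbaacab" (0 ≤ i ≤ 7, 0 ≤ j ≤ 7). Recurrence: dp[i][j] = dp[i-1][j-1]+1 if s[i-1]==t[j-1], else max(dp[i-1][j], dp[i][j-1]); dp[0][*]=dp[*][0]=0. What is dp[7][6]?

4

   ''  c  b  a  a  c  a  b
''  0  0  0  0  0  0  0  0
 a  0  0  0  1  1  1  1  1
 a  0  0  0  1  2  2  2  2
 a  0  0  0  1  2  2  3  3
 b  0  0  1  1  2  2  3  4
 c  0  1  1  1  2  3  3  4
 c  0  1  1  1  2  3  3  4
 a  0  1  1  2  2  3  4  4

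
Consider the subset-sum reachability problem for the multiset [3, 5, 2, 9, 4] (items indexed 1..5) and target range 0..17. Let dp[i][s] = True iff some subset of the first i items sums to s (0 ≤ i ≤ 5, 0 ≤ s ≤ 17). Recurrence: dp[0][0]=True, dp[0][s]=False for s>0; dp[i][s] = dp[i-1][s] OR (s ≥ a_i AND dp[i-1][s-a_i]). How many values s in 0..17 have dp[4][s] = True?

i\s   0   1   2   3   4   5   6   7   8   9  10  11  12  13  14  15  16  17
  0   T   F   F   F   F   F   F   F   F   F   F   F   F   F   F   F   F   F
  1   T   F   F   T   F   F   F   F   F   F   F   F   F   F   F   F   F   F
  2   T   F   F   T   F   T   F   F   T   F   F   F   F   F   F   F   F   F
  3   T   F   T   T   F   T   F   T   T   F   T   F   F   F   F   F   F   F
  4   T   F   T   T   F   T   F   T   T   T   T   T   T   F   T   F   T   T
  5   T   F   T   T   T   T   T   T   T   T   T   T   T   T   T   T   T   T

13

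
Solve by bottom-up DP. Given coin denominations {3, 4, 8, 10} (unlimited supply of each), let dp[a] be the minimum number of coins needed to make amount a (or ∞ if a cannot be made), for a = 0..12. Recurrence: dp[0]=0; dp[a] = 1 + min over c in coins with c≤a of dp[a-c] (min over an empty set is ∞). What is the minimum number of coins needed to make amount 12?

 a  0  1  2  3  4  5  6  7  8  9 10 11 12
dp  0  -  -  1  1  -  2  2  1  3  1  2  2
(- denotes ∞ / unreachable)

2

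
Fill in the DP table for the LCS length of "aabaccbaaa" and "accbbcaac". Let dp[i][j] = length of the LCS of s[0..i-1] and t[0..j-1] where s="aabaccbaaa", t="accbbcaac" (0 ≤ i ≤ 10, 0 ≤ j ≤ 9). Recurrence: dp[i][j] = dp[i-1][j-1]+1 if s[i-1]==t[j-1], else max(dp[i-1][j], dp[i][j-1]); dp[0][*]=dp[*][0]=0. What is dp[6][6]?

3

   ''  a  c  c  b  b  c  a  a  c
''  0  0  0  0  0  0  0  0  0  0
 a  0  1  1  1  1  1  1  1  1  1
 a  0  1  1  1  1  1  1  2  2  2
 b  0  1  1  1  2  2  2  2  2  2
 a  0  1  1  1  2  2  2  3  3  3
 c  0  1  2  2  2  2  3  3  3  4
 c  0  1  2  3  3  3  3  3  3  4
 b  0  1  2  3  4  4  4  4  4  4
 a  0  1  2  3  4  4  4  5  5  5
 a  0  1  2  3  4  4  4  5  6  6
 a  0  1  2  3  4  4  4  5  6  6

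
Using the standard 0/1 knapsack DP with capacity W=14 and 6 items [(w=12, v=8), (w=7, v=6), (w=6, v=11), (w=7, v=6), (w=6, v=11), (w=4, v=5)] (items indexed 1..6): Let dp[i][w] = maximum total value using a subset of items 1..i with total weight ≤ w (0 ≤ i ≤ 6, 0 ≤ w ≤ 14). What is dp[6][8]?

i\w   0   1   2   3   4   5   6   7   8   9  10  11  12  13  14
  0   0   0   0   0   0   0   0   0   0   0   0   0   0   0   0
  1   0   0   0   0   0   0   0   0   0   0   0   0   8   8   8
  2   0   0   0   0   0   0   0   6   6   6   6   6   8   8   8
  3   0   0   0   0   0   0  11  11  11  11  11  11  11  17  17
  4   0   0   0   0   0   0  11  11  11  11  11  11  11  17  17
  5   0   0   0   0   0   0  11  11  11  11  11  11  22  22  22
  6   0   0   0   0   5   5  11  11  11  11  16  16  22  22  22

11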